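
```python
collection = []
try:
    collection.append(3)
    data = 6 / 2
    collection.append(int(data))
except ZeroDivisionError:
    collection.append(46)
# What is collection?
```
[3, 3]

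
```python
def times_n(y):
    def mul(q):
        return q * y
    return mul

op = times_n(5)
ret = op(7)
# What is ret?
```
35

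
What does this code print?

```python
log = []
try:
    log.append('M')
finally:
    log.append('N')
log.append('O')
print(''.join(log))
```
MNO

try/finally without except, no exception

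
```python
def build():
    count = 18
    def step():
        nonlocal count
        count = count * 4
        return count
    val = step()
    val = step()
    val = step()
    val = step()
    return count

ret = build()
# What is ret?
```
4608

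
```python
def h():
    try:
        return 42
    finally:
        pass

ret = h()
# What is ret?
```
42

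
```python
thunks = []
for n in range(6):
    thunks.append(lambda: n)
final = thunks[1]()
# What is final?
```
5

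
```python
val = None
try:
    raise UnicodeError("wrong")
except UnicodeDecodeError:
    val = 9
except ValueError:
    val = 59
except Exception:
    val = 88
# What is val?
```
59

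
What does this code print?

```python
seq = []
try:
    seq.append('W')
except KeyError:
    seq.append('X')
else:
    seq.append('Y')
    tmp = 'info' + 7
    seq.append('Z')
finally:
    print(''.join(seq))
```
WY

Try succeeds, else appends 'Y', TypeError in else is uncaught, finally prints before exception propagates ('Z' never appended)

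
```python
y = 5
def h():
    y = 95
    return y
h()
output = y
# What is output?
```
5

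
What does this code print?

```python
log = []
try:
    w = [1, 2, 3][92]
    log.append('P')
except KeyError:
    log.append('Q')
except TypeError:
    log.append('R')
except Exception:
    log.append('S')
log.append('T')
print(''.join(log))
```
ST

IndexError not specifically caught, falls to Exception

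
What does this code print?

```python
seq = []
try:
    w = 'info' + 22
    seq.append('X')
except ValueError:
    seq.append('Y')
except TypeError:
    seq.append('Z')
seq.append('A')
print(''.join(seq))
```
ZA

TypeError is caught by its specific handler, not ValueError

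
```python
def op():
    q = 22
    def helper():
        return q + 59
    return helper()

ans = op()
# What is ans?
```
81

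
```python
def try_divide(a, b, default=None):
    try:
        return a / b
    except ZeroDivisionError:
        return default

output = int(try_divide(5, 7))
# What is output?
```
0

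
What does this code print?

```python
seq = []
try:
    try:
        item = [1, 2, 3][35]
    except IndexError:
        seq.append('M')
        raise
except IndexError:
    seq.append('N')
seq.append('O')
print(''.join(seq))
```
MNO

raise without argument re-raises current exception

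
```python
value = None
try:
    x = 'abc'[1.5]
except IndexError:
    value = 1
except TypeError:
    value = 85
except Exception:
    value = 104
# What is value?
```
85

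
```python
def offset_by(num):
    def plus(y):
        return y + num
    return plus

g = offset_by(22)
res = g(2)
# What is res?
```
24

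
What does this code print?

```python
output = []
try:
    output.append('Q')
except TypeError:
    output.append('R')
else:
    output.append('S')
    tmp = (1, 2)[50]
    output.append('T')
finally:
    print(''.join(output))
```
QS

Try succeeds, else appends 'S', IndexError in else is uncaught, finally prints before exception propagates ('T' never appended)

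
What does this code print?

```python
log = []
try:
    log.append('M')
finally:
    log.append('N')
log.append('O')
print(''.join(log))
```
MNO

try/finally without except, no exception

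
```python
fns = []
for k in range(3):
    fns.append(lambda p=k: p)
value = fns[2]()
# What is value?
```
2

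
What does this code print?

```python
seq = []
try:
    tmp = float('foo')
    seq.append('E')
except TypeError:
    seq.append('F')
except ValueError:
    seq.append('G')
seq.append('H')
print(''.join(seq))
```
GH

ValueError is caught by its specific handler, not TypeError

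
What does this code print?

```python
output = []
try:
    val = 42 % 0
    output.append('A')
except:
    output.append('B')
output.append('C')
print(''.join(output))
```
BC

Exception raised in try, caught by bare except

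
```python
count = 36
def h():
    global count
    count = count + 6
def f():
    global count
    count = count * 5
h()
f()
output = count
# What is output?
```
210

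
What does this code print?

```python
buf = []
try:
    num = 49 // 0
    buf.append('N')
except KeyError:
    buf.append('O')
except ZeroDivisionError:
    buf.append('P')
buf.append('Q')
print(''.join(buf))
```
PQ

ZeroDivisionError is caught by its specific handler, not KeyError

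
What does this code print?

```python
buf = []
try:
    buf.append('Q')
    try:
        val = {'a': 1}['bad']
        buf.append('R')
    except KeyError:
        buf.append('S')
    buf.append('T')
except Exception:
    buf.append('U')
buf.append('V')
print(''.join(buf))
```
QSTV

Inner exception caught by inner handler, outer continues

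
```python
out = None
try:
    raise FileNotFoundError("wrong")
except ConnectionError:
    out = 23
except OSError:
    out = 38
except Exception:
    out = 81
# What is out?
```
38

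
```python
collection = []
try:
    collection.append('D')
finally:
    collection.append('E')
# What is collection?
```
['D', 'E']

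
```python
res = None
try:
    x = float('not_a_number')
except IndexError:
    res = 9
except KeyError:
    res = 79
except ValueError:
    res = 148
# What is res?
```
148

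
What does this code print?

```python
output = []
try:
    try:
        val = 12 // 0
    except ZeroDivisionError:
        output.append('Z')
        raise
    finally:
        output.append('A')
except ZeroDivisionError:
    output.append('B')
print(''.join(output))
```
ZAB

finally runs before re-raised exception propagates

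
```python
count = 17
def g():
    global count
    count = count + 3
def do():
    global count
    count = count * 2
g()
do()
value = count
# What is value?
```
40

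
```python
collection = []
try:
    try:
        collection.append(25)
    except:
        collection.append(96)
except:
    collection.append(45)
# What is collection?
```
[25]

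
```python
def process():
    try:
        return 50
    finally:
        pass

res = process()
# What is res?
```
50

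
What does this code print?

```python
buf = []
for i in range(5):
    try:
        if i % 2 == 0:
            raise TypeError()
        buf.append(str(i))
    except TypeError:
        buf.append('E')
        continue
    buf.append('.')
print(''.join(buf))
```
E1.E3.E

continue in except skips rest of loop body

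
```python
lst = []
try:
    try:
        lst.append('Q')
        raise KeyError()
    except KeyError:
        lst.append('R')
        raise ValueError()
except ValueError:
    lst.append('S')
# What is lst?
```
['Q', 'R', 'S']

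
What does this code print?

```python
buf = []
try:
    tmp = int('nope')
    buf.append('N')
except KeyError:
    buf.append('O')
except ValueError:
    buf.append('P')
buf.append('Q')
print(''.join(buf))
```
PQ

ValueError is caught by its specific handler, not KeyError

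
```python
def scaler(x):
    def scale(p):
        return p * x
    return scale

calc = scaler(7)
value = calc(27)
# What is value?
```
189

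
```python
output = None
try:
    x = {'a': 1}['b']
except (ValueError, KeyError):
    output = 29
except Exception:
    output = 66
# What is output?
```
29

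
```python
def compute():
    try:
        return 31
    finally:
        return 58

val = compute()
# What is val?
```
58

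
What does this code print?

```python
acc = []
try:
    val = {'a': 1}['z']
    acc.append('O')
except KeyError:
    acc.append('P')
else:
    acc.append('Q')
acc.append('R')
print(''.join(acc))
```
PR

else block skipped when exception is caught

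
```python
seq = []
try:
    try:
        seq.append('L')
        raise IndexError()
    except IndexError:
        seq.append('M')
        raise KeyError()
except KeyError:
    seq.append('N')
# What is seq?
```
['L', 'M', 'N']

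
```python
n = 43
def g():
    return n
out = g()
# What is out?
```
43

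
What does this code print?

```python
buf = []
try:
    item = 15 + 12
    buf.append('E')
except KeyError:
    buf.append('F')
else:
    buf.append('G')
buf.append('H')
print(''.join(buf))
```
EGH

else block runs when no exception occurs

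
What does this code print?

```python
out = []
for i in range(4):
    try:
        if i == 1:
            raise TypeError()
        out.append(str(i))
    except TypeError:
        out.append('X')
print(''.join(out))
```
0X23

Exception on i=1 caught, loop continues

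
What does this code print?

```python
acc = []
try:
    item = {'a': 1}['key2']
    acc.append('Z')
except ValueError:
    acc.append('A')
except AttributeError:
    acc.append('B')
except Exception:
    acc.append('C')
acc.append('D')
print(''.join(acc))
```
CD

KeyError not specifically caught, falls to Exception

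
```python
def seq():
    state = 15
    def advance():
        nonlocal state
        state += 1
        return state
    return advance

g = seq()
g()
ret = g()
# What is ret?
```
17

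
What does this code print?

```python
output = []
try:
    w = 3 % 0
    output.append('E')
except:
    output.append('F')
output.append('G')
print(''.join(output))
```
FG

Exception raised in try, caught by bare except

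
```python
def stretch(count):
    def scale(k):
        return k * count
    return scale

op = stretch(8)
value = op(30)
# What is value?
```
240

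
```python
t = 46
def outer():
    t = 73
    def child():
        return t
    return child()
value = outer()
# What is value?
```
73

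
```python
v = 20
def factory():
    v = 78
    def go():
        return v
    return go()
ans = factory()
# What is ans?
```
78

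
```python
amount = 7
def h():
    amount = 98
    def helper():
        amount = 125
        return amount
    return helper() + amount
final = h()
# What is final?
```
223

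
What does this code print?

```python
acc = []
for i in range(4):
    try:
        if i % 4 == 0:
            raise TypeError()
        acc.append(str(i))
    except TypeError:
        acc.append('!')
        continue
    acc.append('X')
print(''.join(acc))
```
!1X2X3X

continue in except skips rest of loop body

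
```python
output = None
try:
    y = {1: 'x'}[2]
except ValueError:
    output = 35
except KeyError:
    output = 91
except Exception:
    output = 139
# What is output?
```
91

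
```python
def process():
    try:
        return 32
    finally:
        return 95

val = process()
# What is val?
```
95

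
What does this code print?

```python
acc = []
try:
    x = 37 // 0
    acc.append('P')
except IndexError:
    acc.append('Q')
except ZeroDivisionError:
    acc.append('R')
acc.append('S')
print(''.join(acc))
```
RS

ZeroDivisionError is caught by its specific handler, not IndexError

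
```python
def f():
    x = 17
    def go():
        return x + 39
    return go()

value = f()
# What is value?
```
56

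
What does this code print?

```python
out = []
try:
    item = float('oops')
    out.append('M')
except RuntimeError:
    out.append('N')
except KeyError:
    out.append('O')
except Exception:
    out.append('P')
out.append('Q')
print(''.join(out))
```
PQ

ValueError not specifically caught, falls to Exception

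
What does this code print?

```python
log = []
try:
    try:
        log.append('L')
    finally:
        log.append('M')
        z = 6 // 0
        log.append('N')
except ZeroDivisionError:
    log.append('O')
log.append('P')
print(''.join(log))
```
LMOP

Exception in inner finally caught by outer except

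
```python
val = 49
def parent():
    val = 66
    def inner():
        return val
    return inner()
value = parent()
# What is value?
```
66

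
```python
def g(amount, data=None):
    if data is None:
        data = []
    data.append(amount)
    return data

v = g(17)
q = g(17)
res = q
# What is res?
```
[17]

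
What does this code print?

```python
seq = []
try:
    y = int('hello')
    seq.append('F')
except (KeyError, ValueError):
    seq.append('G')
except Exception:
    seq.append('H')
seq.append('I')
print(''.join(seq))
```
GI

ValueError matches tuple containing it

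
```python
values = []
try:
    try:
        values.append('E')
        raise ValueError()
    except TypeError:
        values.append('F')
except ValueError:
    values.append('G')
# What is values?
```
['E', 'G']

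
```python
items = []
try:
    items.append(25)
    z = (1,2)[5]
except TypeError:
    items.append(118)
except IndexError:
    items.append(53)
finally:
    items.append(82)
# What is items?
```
[25, 53, 82]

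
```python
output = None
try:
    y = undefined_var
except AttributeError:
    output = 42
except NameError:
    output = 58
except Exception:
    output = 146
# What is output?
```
58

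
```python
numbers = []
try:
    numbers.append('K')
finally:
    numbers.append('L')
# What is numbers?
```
['K', 'L']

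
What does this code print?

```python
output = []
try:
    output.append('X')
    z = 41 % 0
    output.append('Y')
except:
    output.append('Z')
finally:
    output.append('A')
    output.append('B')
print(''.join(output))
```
XZAB

Code before exception runs, then except, then all of finally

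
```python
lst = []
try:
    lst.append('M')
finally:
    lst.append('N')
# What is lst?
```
['M', 'N']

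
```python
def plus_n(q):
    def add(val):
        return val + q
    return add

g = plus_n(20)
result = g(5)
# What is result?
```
25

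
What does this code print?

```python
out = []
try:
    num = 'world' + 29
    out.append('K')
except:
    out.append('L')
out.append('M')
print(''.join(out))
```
LM

Exception raised in try, caught by bare except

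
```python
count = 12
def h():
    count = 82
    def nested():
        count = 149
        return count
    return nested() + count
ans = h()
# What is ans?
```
231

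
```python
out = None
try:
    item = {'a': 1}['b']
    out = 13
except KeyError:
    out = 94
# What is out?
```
94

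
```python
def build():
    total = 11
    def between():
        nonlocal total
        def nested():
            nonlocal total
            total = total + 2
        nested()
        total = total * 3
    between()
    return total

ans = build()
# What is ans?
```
39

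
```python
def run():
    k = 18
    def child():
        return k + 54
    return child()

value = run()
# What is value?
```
72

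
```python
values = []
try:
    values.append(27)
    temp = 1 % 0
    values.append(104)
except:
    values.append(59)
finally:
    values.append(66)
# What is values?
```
[27, 59, 66]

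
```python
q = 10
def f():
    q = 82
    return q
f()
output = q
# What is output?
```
10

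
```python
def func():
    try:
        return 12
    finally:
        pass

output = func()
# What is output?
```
12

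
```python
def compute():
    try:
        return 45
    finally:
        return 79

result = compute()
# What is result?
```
79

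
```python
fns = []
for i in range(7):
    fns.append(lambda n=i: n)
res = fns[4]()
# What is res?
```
4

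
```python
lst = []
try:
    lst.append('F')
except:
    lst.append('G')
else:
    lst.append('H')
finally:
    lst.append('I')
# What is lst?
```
['F', 'H', 'I']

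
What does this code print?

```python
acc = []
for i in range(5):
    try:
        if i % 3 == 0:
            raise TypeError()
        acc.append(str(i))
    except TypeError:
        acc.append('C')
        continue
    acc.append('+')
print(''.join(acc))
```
C1+2+C4+

continue in except skips rest of loop body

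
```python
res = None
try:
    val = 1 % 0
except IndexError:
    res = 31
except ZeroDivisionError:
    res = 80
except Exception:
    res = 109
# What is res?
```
80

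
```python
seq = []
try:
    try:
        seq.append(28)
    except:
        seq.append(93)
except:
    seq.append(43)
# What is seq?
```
[28]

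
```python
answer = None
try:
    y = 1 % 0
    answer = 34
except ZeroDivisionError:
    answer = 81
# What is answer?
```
81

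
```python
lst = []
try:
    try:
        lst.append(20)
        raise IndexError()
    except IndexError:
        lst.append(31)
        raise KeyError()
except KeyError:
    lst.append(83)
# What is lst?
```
[20, 31, 83]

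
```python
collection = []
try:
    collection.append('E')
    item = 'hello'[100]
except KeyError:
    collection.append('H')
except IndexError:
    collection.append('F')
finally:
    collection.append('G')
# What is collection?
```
['E', 'F', 'G']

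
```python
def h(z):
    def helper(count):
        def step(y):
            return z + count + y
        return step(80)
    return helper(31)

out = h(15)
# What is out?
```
126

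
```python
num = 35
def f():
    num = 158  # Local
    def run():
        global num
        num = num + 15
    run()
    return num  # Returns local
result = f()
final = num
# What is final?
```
50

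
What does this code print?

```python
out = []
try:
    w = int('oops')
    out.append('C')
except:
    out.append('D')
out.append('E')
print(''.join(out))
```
DE

Exception raised in try, caught by bare except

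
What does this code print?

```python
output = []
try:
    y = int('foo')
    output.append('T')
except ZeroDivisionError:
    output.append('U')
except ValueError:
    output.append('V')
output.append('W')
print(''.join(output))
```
VW

ValueError is caught by its specific handler, not ZeroDivisionError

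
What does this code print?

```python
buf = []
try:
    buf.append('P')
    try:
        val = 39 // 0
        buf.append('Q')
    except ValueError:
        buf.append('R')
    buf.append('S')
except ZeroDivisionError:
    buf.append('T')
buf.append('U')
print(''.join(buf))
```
PTU

Inner handler doesn't match, propagates to outer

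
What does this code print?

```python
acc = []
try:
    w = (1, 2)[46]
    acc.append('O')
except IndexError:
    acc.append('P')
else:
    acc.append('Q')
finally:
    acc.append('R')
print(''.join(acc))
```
PR

Exception: except runs, else skipped, finally runs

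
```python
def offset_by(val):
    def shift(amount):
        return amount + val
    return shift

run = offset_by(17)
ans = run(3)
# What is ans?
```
20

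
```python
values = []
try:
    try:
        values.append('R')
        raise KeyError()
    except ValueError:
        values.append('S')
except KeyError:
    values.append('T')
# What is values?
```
['R', 'T']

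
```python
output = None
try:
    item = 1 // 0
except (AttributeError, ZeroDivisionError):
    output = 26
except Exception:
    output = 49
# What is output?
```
26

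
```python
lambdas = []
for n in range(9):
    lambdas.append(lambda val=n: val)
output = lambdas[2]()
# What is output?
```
2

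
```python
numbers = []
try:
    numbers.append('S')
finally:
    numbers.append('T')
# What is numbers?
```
['S', 'T']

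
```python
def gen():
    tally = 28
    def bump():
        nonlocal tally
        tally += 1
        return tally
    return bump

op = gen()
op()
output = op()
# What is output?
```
30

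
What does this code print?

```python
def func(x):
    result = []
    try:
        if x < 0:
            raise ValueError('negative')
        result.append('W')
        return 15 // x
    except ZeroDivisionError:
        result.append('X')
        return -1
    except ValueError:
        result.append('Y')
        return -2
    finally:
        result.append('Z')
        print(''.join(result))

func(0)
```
WXZ

x=0 causes ZeroDivisionError, caught, finally prints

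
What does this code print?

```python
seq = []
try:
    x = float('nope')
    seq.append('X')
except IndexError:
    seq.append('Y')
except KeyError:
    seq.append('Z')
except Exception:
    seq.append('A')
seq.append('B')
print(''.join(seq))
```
AB

ValueError not specifically caught, falls to Exception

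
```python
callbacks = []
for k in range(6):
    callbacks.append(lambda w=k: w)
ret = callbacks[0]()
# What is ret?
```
0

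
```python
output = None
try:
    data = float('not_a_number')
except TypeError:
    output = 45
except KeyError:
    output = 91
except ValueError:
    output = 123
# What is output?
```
123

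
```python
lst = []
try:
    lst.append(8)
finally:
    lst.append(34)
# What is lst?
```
[8, 34]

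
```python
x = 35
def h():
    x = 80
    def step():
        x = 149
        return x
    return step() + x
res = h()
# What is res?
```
229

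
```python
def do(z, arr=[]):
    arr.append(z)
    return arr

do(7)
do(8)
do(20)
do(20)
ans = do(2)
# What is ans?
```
[7, 8, 20, 20, 2]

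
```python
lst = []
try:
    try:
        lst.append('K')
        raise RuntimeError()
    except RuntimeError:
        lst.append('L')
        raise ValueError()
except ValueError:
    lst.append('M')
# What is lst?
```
['K', 'L', 'M']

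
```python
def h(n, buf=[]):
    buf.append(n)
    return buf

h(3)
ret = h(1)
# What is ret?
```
[3, 1]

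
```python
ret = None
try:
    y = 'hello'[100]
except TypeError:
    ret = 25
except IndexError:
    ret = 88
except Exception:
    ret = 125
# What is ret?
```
88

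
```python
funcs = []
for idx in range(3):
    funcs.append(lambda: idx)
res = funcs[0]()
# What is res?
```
2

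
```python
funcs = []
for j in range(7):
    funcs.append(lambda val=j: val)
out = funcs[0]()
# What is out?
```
0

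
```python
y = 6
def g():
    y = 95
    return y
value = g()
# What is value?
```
95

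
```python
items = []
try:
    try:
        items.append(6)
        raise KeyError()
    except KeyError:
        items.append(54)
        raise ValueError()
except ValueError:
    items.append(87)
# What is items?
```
[6, 54, 87]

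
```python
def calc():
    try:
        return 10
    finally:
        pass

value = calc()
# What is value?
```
10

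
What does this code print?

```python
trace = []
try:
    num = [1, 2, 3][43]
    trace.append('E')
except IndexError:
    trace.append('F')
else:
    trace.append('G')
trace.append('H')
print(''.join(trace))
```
FH

else block skipped when exception is caught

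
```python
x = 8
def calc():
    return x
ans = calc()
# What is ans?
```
8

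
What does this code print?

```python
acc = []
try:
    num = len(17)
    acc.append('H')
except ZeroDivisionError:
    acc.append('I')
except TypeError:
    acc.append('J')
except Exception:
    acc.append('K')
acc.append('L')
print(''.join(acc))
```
JL

TypeError matches before generic Exception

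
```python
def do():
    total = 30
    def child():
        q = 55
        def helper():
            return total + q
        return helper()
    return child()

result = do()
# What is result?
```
85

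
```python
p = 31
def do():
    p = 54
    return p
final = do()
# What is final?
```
54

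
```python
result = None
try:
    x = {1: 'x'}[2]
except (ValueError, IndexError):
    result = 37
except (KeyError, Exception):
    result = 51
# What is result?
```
51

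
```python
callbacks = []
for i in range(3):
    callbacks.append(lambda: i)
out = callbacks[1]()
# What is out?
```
2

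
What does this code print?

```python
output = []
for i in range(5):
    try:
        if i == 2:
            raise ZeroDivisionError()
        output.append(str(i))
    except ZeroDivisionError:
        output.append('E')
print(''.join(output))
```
01E34

Exception on i=2 caught, loop continues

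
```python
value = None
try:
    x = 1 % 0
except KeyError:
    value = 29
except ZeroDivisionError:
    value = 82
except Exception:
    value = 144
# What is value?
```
82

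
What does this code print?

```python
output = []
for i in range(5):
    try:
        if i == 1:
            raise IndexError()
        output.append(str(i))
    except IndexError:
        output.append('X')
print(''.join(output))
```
0X234

Exception on i=1 caught, loop continues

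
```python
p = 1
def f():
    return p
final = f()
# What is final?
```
1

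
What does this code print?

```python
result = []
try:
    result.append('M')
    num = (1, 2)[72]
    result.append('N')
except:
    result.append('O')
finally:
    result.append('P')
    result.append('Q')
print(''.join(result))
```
MOPQ

Code before exception runs, then except, then all of finally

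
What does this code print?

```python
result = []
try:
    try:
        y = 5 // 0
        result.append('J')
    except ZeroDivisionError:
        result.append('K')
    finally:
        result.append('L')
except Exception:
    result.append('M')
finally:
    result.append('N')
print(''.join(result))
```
KLN

Both finally blocks run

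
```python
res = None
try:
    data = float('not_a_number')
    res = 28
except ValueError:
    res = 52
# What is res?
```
52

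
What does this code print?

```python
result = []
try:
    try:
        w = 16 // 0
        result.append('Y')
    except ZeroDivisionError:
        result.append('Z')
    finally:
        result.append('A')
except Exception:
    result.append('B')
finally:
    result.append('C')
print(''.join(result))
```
ZAC

Both finally blocks run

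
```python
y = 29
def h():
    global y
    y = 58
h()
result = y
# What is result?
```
58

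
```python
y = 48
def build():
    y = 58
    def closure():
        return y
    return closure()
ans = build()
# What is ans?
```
58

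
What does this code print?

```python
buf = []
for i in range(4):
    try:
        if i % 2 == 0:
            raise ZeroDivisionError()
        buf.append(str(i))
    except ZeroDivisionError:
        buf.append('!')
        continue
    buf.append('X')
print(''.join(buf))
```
!1X!3X

continue in except skips rest of loop body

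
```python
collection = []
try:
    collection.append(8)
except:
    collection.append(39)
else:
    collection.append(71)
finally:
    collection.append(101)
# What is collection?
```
[8, 71, 101]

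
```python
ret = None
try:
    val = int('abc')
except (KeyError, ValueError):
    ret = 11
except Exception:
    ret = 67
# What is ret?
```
11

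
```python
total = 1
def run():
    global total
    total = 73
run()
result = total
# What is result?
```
73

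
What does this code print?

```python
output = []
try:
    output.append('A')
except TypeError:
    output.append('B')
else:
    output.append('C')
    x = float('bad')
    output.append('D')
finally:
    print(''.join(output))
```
AC

Try succeeds, else appends 'C', ValueError in else is uncaught, finally prints before exception propagates ('D' never appended)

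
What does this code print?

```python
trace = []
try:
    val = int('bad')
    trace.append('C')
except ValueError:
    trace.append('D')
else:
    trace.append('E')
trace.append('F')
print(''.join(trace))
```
DF

else block skipped when exception is caught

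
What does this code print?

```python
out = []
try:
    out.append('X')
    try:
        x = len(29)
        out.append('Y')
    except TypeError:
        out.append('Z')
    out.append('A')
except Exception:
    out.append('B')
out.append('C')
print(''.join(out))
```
XZAC

Inner exception caught by inner handler, outer continues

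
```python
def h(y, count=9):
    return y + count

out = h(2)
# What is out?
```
11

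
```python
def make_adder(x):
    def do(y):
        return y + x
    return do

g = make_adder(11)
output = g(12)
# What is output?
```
23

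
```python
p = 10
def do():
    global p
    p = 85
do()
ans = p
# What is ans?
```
85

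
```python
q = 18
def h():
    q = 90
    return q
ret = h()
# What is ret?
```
90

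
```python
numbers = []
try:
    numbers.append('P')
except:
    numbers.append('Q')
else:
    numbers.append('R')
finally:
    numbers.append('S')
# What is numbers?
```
['P', 'R', 'S']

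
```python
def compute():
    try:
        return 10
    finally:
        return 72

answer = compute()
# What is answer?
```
72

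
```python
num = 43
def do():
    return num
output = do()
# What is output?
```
43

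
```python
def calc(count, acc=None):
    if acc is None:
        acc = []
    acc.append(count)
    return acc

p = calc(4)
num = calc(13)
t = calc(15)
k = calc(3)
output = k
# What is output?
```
[3]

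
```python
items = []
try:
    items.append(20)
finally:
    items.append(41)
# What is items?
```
[20, 41]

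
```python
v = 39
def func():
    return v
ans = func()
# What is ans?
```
39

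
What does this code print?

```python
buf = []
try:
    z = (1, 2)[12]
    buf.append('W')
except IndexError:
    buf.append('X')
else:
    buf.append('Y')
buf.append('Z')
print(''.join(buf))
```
XZ

else block skipped when exception is caught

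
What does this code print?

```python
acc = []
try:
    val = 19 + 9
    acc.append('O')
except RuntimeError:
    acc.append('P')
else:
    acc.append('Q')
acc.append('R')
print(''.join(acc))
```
OQR

else block runs when no exception occurs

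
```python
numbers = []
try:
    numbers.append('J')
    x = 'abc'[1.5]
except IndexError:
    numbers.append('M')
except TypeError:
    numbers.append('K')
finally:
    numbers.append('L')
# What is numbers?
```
['J', 'K', 'L']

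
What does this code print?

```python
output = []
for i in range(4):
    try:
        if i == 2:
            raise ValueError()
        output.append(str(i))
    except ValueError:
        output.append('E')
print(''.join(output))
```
01E3

Exception on i=2 caught, loop continues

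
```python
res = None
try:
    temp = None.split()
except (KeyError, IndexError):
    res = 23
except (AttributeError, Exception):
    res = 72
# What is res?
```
72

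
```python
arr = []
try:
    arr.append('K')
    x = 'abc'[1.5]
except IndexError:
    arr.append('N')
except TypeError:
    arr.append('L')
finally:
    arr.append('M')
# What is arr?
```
['K', 'L', 'M']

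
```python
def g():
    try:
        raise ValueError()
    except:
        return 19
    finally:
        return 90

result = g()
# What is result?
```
90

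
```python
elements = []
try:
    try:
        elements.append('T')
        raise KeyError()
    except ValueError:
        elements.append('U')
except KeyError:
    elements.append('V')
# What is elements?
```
['T', 'V']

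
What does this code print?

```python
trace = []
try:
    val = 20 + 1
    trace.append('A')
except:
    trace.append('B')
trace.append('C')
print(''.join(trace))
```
AC

No exception, try block completes normally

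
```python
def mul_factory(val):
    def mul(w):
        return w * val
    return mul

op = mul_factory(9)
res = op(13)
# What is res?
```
117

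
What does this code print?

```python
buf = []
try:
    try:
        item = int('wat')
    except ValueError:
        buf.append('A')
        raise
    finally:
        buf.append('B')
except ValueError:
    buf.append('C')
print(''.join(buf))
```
ABC

finally runs before re-raised exception propagates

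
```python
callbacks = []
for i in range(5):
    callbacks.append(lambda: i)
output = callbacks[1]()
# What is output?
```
4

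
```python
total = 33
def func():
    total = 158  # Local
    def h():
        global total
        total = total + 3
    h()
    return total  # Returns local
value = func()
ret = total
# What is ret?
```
36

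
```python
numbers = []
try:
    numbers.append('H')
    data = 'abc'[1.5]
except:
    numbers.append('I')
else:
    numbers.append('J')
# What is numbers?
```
['H', 'I']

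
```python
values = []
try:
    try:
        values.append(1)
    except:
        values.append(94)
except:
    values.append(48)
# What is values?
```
[1]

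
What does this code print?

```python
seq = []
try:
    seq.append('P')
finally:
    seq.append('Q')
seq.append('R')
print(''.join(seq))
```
PQR

try/finally without except, no exception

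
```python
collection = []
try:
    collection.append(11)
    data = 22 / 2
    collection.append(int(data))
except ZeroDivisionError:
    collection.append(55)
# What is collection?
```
[11, 11]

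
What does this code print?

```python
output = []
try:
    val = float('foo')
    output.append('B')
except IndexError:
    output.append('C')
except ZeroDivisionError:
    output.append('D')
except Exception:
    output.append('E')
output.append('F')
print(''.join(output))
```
EF

ValueError not specifically caught, falls to Exception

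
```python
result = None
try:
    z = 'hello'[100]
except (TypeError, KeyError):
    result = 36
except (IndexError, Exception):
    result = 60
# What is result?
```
60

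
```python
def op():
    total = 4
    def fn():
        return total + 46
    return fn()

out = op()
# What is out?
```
50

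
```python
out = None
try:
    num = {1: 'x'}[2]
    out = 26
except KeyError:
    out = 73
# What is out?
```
73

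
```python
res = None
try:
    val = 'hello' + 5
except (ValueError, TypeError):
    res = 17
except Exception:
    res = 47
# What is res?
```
17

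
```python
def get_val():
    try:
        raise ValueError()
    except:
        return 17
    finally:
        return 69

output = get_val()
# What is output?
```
69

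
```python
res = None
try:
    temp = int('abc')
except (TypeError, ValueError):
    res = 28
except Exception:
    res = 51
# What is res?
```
28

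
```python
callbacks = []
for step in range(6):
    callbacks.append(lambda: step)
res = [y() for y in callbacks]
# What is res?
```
[5, 5, 5, 5, 5, 5]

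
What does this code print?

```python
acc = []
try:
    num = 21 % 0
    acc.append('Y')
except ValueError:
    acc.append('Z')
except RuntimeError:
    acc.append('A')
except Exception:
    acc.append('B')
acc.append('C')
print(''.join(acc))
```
BC

ZeroDivisionError not specifically caught, falls to Exception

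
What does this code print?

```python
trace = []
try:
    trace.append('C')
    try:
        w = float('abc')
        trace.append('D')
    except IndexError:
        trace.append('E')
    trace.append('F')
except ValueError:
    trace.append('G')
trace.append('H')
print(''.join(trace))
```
CGH

Inner handler doesn't match, propagates to outer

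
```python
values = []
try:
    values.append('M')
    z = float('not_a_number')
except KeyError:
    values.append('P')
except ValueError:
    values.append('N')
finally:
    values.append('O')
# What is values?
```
['M', 'N', 'O']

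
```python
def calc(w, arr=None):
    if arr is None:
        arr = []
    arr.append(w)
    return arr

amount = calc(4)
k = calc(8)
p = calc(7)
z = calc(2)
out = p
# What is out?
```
[7]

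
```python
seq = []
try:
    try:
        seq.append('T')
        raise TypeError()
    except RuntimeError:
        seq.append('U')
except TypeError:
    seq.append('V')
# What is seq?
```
['T', 'V']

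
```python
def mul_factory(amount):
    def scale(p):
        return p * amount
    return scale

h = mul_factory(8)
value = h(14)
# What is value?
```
112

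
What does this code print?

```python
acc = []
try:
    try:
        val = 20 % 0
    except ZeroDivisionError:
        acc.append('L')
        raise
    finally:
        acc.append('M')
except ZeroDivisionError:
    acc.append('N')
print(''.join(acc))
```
LMN

finally runs before re-raised exception propagates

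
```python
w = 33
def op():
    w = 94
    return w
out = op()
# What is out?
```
94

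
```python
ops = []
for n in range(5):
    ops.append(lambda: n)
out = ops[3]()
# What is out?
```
4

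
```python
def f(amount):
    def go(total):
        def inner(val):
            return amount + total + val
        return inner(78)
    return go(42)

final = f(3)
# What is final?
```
123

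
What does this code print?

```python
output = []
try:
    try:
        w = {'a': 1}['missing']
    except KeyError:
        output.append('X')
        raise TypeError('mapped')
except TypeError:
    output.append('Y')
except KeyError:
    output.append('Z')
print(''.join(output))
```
XY

New TypeError raised, caught by outer TypeError handler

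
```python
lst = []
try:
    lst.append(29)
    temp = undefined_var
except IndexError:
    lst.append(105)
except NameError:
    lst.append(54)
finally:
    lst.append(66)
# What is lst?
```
[29, 54, 66]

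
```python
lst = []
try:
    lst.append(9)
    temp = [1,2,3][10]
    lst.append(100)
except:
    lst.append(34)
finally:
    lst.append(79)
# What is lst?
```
[9, 34, 79]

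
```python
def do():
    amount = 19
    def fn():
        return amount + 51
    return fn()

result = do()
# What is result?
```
70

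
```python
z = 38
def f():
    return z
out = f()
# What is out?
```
38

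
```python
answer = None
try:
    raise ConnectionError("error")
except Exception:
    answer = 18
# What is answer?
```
18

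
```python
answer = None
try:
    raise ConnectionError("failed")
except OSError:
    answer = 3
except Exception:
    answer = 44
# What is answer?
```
3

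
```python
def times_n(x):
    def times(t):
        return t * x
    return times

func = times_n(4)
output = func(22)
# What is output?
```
88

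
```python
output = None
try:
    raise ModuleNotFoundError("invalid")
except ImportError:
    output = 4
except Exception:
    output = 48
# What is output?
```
4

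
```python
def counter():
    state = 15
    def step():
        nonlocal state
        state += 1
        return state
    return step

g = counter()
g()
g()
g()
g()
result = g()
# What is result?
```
20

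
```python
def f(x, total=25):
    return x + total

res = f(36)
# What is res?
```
61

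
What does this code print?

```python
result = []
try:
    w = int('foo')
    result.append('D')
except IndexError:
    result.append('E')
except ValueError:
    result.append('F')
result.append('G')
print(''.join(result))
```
FG

ValueError is caught by its specific handler, not IndexError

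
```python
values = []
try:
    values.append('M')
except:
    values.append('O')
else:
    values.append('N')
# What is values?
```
['M', 'N']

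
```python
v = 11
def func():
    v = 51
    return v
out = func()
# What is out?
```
51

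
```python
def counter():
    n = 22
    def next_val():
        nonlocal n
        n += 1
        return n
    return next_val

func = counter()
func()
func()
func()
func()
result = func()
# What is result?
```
27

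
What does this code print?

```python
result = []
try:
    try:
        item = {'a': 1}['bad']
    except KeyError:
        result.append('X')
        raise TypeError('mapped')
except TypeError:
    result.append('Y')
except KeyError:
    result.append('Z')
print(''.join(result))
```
XY

New TypeError raised, caught by outer TypeError handler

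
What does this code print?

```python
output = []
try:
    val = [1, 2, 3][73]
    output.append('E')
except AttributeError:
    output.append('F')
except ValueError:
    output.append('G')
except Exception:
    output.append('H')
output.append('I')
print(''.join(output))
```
HI

IndexError not specifically caught, falls to Exception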